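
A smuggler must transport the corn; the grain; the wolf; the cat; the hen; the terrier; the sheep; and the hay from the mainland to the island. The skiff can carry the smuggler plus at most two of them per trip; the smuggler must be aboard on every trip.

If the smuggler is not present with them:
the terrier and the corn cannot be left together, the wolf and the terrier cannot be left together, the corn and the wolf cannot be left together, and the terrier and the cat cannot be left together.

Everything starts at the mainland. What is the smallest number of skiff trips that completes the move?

13

Counting alone: the smuggler can take at most 2 across per trip to the island, so moving all 8 needs at least 4 loaded trips out, with a return between consecutive ones — at least 7 crossings.
The safety rule pushes this higher. Following every safe sequence of crossings, the most of the 8 that can be at the island as the skiff arrives there on crossings 7, 9, 11 is 5, 6, 7 respectively — never all 8.
So no plan with fewer than 13 crossings exists, and this one achieves 13:
1. Smuggler goes to the island with the corn and the terrier.
2. Smuggler goes back to the mainland with the corn.
3. Smuggler goes to the island with the corn and the grain.
4. Smuggler goes back to the mainland with the corn.
5. Smuggler goes to the island with the cat and the corn.
6. Smuggler goes back to the mainland with the terrier.
7. Smuggler goes to the island with the hen and the wolf.
8. Smuggler goes back to the mainland with the corn.
9. Smuggler goes to the island with the corn and the sheep.
10. Smuggler goes back to the mainland with the corn.
11. Smuggler goes to the island with the corn and the hay.
12. Smuggler goes back to the mainland with the corn.
13. Smuggler goes to the island with the corn and the terrier.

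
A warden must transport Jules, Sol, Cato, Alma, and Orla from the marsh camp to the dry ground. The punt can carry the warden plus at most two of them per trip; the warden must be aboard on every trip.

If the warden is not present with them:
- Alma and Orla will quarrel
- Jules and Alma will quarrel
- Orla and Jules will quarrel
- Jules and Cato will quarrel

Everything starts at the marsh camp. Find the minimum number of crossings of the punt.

Counting alone: the warden can take at most 2 across per trip to the dry ground, so moving all 5 needs at least 3 loaded trips out, with a return between consecutive ones — at least 5 crossings.
The safety rule pushes this higher. Following every safe sequence of crossings, the most of the 5 that can be at the dry ground as the punt arrives there on crossing 5 is 4 — never all 5.
So no plan with fewer than 7 crossings exists, and this one achieves 7:
1. Warden goes to the dry ground with Alma and Jules.
2. Warden goes back to the marsh camp with Jules.
3. Warden goes to the dry ground with Jules and Sol.
4. Warden goes back to the marsh camp with Jules.
5. Warden goes to the dry ground with Cato and Jules.
6. Warden goes back to the marsh camp with Jules.
7. Warden goes to the dry ground with Jules and Orla.

7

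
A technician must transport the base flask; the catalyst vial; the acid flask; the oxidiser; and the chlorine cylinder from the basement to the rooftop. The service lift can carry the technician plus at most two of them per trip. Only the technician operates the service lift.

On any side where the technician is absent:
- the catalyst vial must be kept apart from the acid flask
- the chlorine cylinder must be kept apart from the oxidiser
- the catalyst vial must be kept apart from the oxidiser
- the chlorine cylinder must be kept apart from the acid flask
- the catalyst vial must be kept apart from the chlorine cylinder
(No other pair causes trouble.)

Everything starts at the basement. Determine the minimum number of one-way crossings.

7

Counting alone: the technician can take at most 2 across per trip to the rooftop, so moving all 5 needs at least 3 loaded trips out, with a return between consecutive ones — at least 5 crossings.
The safety rule pushes this higher. Following every safe sequence of crossings, the most of the 5 that can be at the rooftop as the service lift arrives there on crossing 5 is 4 — never all 5.
So no plan with fewer than 7 crossings exists, and this one achieves 7:
1. Technician goes to the rooftop with the catalyst vial and the chlorine cylinder.
2. Technician goes back to the basement with the catalyst vial.
3. Technician goes to the rooftop with the base flask and the catalyst vial.
4. Technician goes back to the basement with the catalyst vial.
5. Technician goes to the rooftop with the acid flask and the oxidiser.
6. Technician goes back to the basement with the chlorine cylinder.
7. Technician goes to the rooftop with the catalyst vial and the chlorine cylinder.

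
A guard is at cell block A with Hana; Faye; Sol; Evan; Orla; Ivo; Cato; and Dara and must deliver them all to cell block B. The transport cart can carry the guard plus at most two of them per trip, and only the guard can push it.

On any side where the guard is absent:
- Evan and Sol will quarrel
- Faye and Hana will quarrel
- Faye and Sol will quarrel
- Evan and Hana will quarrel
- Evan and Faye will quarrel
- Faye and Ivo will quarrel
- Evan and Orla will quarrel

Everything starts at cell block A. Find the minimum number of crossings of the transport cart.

13

Counting alone: the guard can take at most 2 across per trip to cell block B, so moving all 8 needs at least 4 loaded trips out, with a return between consecutive ones — at least 7 crossings.
The safety rule pushes this higher. Following every safe sequence of crossings, the most of the 8 that can be at cell block B as the transport cart arrives there on crossings 7, 9, 11 is 5, 6, 7 respectively — never all 8.
So no plan with fewer than 13 crossings exists, and this one achieves 13:
1. Guard goes to cell block B with Evan and Faye.
2. Guard goes back to cell block A with Faye.
3. Guard goes to cell block B with Faye and Orla.
4. Guard goes back to cell block A with Evan.
5. Guard goes to cell block B with Hana and Sol.
6. Guard goes back to cell block A with Faye.
7. Guard goes to cell block B with Faye and Ivo.
8. Guard goes back to cell block A with Faye.
9. Guard goes to cell block B with Cato and Faye.
10. Guard goes back to cell block A with Faye.
11. Guard goes to cell block B with Dara and Faye.
12. Guard goes back to cell block A with Faye.
13. Guard goes to cell block B with Evan and Faye.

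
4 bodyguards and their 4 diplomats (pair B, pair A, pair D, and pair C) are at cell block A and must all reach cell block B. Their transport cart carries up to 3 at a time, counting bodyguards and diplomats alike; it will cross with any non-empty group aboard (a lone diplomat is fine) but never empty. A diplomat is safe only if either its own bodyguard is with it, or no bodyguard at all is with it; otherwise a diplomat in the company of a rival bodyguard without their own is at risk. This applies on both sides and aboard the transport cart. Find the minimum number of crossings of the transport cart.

9

Counting alone: each trip to cell block B takes at most 3 across and each return brings at least 1 back, so after t trips out (and t−1 returns) at most 3t − (t−1) of the 8 are across; that first reaches 8 at t = 4, so at least 7 crossings are needed.
The safety rule pushes this higher. Following every safe sequence of crossings, the most of the 8 that can be at cell block B as the transport cart arrives there on crossing 7 is 7 — never all 8.
So no plan with fewer than 9 crossings exists, and this one achieves 9:
1. bodyguard B and diplomat B cross → cell block B.
2. bodyguard B crosses ← cell block A.
3. bodyguard A, bodyguard B, and diplomat A cross → cell block B.
4. bodyguard B and diplomat B cross ← cell block A.
5. bodyguard B, bodyguard C, and bodyguard D cross → cell block B.
6. diplomat A crosses ← cell block A.
7. diplomat A and diplomat B cross → cell block B.
8. diplomat B crosses ← cell block A.
9. diplomat B, diplomat C, and diplomat D cross → cell block B.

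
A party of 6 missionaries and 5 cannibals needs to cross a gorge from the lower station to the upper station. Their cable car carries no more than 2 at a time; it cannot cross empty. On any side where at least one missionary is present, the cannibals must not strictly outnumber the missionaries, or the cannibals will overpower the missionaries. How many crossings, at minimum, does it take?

19

Counting alone: each trip to the upper station takes at most 2 across and each return brings at least 1 back, so after t trips out (and t−1 returns) at most 2t − (t−1) of the 11 are across; that first reaches 11 at t = 10, so at least 19 crossings are needed.
The plan below uses exactly 19 crossings, so it is optimal:
1. 2 cannibals → the upper station.  (the lower station: 6M 3C; the upper station: 0M 2C)
2. 1 cannibal ← the lower station.  (the lower station: 6M 4C; the upper station: 0M 1C)
3. 2 cannibals → the upper station.  (the lower station: 6M 2C; the upper station: 0M 3C)
4. 1 cannibal ← the lower station.  (the lower station: 6M 3C; the upper station: 0M 2C)
5. 2 missionaries → the upper station.  (the lower station: 4M 3C; the upper station: 2M 2C)
6. 1 cannibal ← the lower station.  (the lower station: 4M 4C; the upper station: 2M 1C)
7. 1 missionary and 1 cannibal → the upper station.  (the lower station: 3M 3C; the upper station: 3M 2C)
8. 1 missionary ← the lower station.  (the lower station: 4M 3C; the upper station: 2M 2C)
9. 1 missionary and 1 cannibal → the upper station.  (the lower station: 3M 2C; the upper station: 3M 3C)
10. 1 cannibal ← the lower station.  (the lower station: 3M 3C; the upper station: 3M 2C)
11. 1 missionary and 1 cannibal → the upper station.  (the lower station: 2M 2C; the upper station: 4M 3C)
12. 1 missionary ← the lower station.  (the lower station: 3M 2C; the upper station: 3M 3C)
13. 1 missionary and 1 cannibal → the upper station.  (the lower station: 2M 1C; the upper station: 4M 4C)
14. 1 cannibal ← the lower station.  (the lower station: 2M 2C; the upper station: 4M 3C)
15. 1 missionary and 1 cannibal → the upper station.  (the lower station: 1M 1C; the upper station: 5M 4C)
16. 1 missionary ← the lower station.  (the lower station: 2M 1C; the upper station: 4M 4C)
17. 1 missionary and 1 cannibal → the upper station.  (the lower station: 1M 0C; the upper station: 5M 5C)
18. 1 cannibal ← the lower station.  (the lower station: 1M 1C; the upper station: 5M 4C)
19. 1 missionary and 1 cannibal → the upper station.  (the lower station: 0M 0C; the upper station: 6M 5C)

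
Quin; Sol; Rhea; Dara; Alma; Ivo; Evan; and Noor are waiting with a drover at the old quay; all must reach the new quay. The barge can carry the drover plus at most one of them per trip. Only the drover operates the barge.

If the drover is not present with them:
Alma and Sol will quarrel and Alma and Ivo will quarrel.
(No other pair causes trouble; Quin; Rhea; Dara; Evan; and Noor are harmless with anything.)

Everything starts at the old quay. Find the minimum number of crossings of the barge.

17

Counting alone: the drover can take at most 1 across per trip to the new quay, so moving all 8 needs at least 8 loaded trips out, with a return between consecutive ones — at least 15 crossings.
The safety rule pushes this higher. Following every safe sequence of crossings, the most of the 8 that can be at the new quay as the barge arrives there on crossing 15 is 7 — never all 8.
So no plan with fewer than 17 crossings exists, and this one achieves 17:
1. Drover goes to the new quay with Alma.
2. Drover goes back to the old quay alone.
3. Drover goes to the new quay with Quin.
4. Drover goes back to the old quay alone.
5. Drover goes to the new quay with Sol.
6. Drover goes back to the old quay with Alma.
7. Drover goes to the new quay with Ivo.
8. Drover goes back to the old quay alone.
9. Drover goes to the new quay with Rhea.
10. Drover goes back to the old quay alone.
11. Drover goes to the new quay with Dara.
12. Drover goes back to the old quay alone.
13. Drover goes to the new quay with Evan.
14. Drover goes back to the old quay alone.
15. Drover goes to the new quay with Noor.
16. Drover goes back to the old quay alone.
17. Drover goes to the new quay with Alma.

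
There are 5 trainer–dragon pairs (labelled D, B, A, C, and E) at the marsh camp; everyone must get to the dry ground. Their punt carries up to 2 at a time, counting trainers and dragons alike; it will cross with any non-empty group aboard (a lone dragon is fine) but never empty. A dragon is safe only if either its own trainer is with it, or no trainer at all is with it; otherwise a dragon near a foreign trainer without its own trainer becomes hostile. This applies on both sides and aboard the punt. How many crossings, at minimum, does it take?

impossible

Following every safe sequence of crossings from the start, the most of the 10 that can be at the dry ground as the punt arrives there on crossings 1, 3, 5, 7 is 2, 3, 4, 5 respectively; the best ever achieved is 5 of 10.
From crossing 9 on, no configuration arises that was not already reachable earlier: only 82 distinct safe configurations (who is on which side, and where the punt is) can ever be reached, none of them has everyone across, and every continuation just revisits them. So no valid plan exists.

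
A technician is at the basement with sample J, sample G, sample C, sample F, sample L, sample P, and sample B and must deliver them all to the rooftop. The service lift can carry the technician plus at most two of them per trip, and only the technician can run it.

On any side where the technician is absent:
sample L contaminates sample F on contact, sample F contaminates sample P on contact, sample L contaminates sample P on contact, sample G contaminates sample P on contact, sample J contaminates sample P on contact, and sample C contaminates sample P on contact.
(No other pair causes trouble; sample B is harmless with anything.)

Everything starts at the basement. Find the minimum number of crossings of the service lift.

11

Counting alone: the technician can take at most 2 across per trip to the rooftop, so moving all 7 needs at least 4 loaded trips out, with a return between consecutive ones — at least 7 crossings.
The safety rule pushes this higher. Following every safe sequence of crossings, the most of the 7 that can be at the rooftop as the service lift arrives there on crossings 7, 9 is 5, 6 respectively — never all 7.
So no plan with fewer than 11 crossings exists, and this one achieves 11:
1. Technician goes to the rooftop with sample F and sample P.
2. Technician goes back to the basement with sample F.
3. Technician goes to the rooftop with sample F and sample J.
4. Technician goes back to the basement with sample P.
5. Technician goes to the rooftop with sample G and sample P.
6. Technician goes back to the basement with sample P.
7. Technician goes to the rooftop with sample C and sample L.
8. Technician goes back to the basement with sample F.
9. Technician goes to the rooftop with sample B and sample F.
10. Technician goes back to the basement with sample F.
11. Technician goes to the rooftop with sample F and sample P.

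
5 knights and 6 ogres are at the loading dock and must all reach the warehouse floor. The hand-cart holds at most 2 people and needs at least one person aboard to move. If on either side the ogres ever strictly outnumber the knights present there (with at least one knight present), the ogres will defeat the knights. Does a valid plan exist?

No

The ogres already outnumber the knights at the loading dock before anyone moves, so the starting position itself is disallowed.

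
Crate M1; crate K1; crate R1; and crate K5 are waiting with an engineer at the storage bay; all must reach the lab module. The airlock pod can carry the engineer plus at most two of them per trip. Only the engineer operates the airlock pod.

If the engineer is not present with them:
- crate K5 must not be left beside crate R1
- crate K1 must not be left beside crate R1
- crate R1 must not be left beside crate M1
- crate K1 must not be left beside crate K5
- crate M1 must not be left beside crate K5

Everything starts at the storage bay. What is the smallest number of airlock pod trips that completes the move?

5

Counting alone: the engineer can take at most 2 across per trip to the lab module, so moving all 4 needs at least 2 loaded trips out, with a return between consecutive ones — at least 3 crossings.
The safety rule pushes this higher. Following every safe sequence of crossings, the most of the 4 that can be at the lab module as the airlock pod arrives there on crossing 3 is 3 — never all 4.
So no plan with fewer than 5 crossings exists, and this one achieves 5:
1. Engineer goes to the lab module with crate K5 and crate R1.
2. Engineer goes back to the storage bay with crate R1.
3. Engineer goes to the lab module with crate K1 and crate M1.
4. Engineer goes back to the storage bay with crate K5.
5. Engineer goes to the lab module with crate K5 and crate R1.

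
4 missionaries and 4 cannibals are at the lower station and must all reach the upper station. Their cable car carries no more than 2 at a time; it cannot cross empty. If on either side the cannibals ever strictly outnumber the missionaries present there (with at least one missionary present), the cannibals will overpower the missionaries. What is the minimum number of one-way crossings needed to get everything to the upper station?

Following every safe sequence of crossings from the start, the most of the 8 that can be at the upper station as the cable car arrives there on crossings 1, 3, 5 is 2, 3, 4 respectively; the best ever achieved is 4 of 8.
From crossing 7 on, no configuration arises that was not already reachable earlier: only 11 distinct safe configurations (who is on which side, and where the cable car is) can ever be reached, none of them has everyone across, and every continuation just revisits them. They are: 0 missionaries + 0 cannibals across (cable car back at the start); 0 missionaries + 1 cannibal across (cable car there); 0 missionaries + 1 cannibal across (cable car back at the start); 0 missionaries + 2 cannibals across (cable car there); 0 missionaries + 2 cannibals across (cable car back at the start); 0 missionaries + 3 cannibals across (cable car there); 0 missionaries + 3 cannibals across (cable car back at the start); 0 missionaries + 4 cannibals across (cable car there); 1 missionary + 1 cannibal across (cable car there); 1 missionary + 1 cannibal across (cable car back at the start); 2 missionaries + 2 cannibals across (cable car there). So no valid plan exists.

impossible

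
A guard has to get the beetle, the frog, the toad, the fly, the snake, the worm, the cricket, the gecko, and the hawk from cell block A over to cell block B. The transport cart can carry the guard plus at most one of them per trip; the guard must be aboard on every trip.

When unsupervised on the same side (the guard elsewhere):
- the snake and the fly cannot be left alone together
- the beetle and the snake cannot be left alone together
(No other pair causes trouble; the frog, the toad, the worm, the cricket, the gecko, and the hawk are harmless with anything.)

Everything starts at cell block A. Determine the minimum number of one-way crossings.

Counting alone: the guard can take at most 1 across per trip to cell block B, so moving all 9 needs at least 9 loaded trips out, with a return between consecutive ones — at least 17 crossings.
The safety rule pushes this higher. Following every safe sequence of crossings, the most of the 9 that can be at cell block B as the transport cart arrives there on crossing 17 is 8 — never all 9.
So no plan with fewer than 19 crossings exists, and this one achieves 19:
1. Guard goes to cell block B with the snake.
2. Guard goes back to cell block A alone.
3. Guard goes to cell block B with the beetle.
4. Guard goes back to cell block A with the snake.
5. Guard goes to cell block B with the fly.
6. Guard goes back to cell block A alone.
7. Guard goes to cell block B with the frog.
8. Guard goes back to cell block A alone.
9. Guard goes to cell block B with the toad.
10. Guard goes back to cell block A alone.
11. Guard goes to cell block B with the worm.
12. Guard goes back to cell block A alone.
13. Guard goes to cell block B with the cricket.
14. Guard goes back to cell block A alone.
15. Guard goes to cell block B with the gecko.
16. Guard goes back to cell block A alone.
17. Guard goes to cell block B with the hawk.
18. Guard goes back to cell block A alone.
19. Guard goes to cell block B with the snake.

19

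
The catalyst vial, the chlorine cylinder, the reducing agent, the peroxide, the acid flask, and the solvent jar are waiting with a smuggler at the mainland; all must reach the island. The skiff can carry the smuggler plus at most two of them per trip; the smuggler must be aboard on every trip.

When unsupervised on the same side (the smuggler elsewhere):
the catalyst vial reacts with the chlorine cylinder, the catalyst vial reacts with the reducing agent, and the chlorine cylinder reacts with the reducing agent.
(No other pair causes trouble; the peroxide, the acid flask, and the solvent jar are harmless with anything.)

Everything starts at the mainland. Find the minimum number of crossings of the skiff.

Counting alone: the smuggler can take at most 2 across per trip to the island, so moving all 6 needs at least 3 loaded trips out, with a return between consecutive ones — at least 5 crossings.
The safety rule pushes this higher. Following every safe sequence of crossings, the most of the 6 that can be at the island as the skiff arrives there on crossings 5, 7 is 4, 5 respectively — never all 6.
So no plan with fewer than 9 crossings exists, and this one achieves 9:
1. Smuggler goes to the island with the catalyst vial and the chlorine cylinder.
2. Smuggler goes back to the mainland with the catalyst vial.
3. Smuggler goes to the island with the catalyst vial and the peroxide.
4. Smuggler goes back to the mainland with the catalyst vial.
5. Smuggler goes to the island with the acid flask and the catalyst vial.
6. Smuggler goes back to the mainland with the catalyst vial.
7. Smuggler goes to the island with the catalyst vial and the solvent jar.
8. Smuggler goes back to the mainland with the catalyst vial.
9. Smuggler goes to the island with the catalyst vial and the reducing agent.

9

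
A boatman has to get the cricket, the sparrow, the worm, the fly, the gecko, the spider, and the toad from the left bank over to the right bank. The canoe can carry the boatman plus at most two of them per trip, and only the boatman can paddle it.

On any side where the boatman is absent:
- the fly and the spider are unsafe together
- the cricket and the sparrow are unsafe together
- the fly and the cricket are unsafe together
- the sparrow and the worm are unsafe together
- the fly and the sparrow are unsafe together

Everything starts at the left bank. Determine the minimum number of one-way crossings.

11

Counting alone: the boatman can take at most 2 across per trip to the right bank, so moving all 7 needs at least 4 loaded trips out, with a return between consecutive ones — at least 7 crossings.
The safety rule pushes this higher. Following every safe sequence of crossings, the most of the 7 that can be at the right bank as the canoe arrives there on crossings 7, 9 is 5, 6 respectively — never all 7.
So no plan with fewer than 11 crossings exists, and this one achieves 11:
1. Boatman goes to the right bank with the fly and the sparrow.
2. Boatman goes back to the left bank with the sparrow.
3. Boatman goes to the right bank with the cricket and the worm.
4. Boatman goes back to the left bank with the cricket.
5. Boatman goes to the right bank with the cricket and the gecko.
6. Boatman goes back to the left bank with the cricket.
7. Boatman goes to the right bank with the cricket and the spider.
8. Boatman goes back to the left bank with the fly.
9. Boatman goes to the right bank with the sparrow and the toad.
10. Boatman goes back to the left bank with the sparrow.
11. Boatman goes to the right bank with the fly and the sparrow.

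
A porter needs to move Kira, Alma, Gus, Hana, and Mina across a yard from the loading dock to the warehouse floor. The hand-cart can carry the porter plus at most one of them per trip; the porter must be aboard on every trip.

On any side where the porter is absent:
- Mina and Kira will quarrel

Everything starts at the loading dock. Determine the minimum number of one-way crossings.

9

Counting alone: the porter can take at most 1 across per trip to the warehouse floor, so moving all 5 needs at least 5 loaded trips out, with a return between consecutive ones — at least 9 crossings.
The plan below uses exactly 9 crossings, so it is optimal:
1. Porter goes to the warehouse floor with Kira.  [the loading dock: Alma, Gus, Hana, Mina | the warehouse floor: Kira]
2. Porter goes back to the loading dock alone.  [the loading dock: Alma, Gus, Hana, Mina | the warehouse floor: Kira]
3. Porter goes to the warehouse floor with Alma.  [the loading dock: Gus, Hana, Mina | the warehouse floor: Alma, Kira]
4. Porter goes back to the loading dock alone.  [the loading dock: Gus, Hana, Mina | the warehouse floor: Alma, Kira]
5. Porter goes to the warehouse floor with Gus.  [the loading dock: Hana, Mina | the warehouse floor: Alma, Gus, Kira]
6. Porter goes back to the loading dock alone.  [the loading dock: Hana, Mina | the warehouse floor: Alma, Gus, Kira]
7. Porter goes to the warehouse floor with Hana.  [the loading dock: Mina | the warehouse floor: Alma, Gus, Hana, Kira]
8. Porter goes back to the loading dock alone.  [the loading dock: Mina | the warehouse floor: Alma, Gus, Hana, Kira]
9. Porter goes to the warehouse floor with Mina.  [the loading dock: — | the warehouse floor: Alma, Gus, Hana, Kira, Mina]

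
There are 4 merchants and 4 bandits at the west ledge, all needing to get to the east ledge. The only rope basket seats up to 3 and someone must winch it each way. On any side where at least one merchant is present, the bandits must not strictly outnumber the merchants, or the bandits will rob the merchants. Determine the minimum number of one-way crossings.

Counting alone: each trip to the east ledge takes at most 3 across and each return brings at least 1 back, so after t trips out (and t−1 returns) at most 3t − (t−1) of the 8 are across; that first reaches 8 at t = 4, so at least 7 crossings are needed.
The safety rule pushes this higher. Following every safe sequence of crossings, the most of the 8 that can be at the east ledge as the rope basket arrives there on crossing 7 is 7 — never all 8.
So no plan with fewer than 9 crossings exists, and this one achieves 9:
1. 2 bandits → the east ledge.  (the west ledge: 4M 2B; the east ledge: 0M 2B)
2. 1 bandit ← the west ledge.  (the west ledge: 4M 3B; the east ledge: 0M 1B)
3. 3 bandits → the east ledge.  (the west ledge: 4M 0B; the east ledge: 0M 4B)
4. 1 bandit ← the west ledge.  (the west ledge: 4M 1B; the east ledge: 0M 3B)
5. 3 merchants → the east ledge.  (the west ledge: 1M 1B; the east ledge: 3M 3B)
6. 1 merchant and 1 bandit ← the west ledge.  (the west ledge: 2M 2B; the east ledge: 2M 2B)
7. 2 merchants → the east ledge.  (the west ledge: 0M 2B; the east ledge: 4M 2B)
8. 1 bandit ← the west ledge.  (the west ledge: 0M 3B; the east ledge: 4M 1B)
9. 3 bandits → the east ledge.  (the west ledge: 0M 0B; the east ledge: 4M 4B)

9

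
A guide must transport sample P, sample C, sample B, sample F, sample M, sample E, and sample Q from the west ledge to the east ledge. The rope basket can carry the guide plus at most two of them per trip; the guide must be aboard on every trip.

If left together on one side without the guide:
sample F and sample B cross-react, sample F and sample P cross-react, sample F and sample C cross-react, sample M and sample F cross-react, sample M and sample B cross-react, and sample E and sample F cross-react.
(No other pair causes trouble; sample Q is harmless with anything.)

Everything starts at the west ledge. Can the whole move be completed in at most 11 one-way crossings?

Yes — this plan uses 11 crossings (≤ 11):
1. Guide goes to the east ledge with sample B and sample F.
2. Guide goes back to the west ledge with sample B.
3. Guide goes to the east ledge with sample B and sample P.
4. Guide goes back to the west ledge with sample F.
5. Guide goes to the east ledge with sample C and sample F.
6. Guide goes back to the west ledge with sample F.
7. Guide goes to the east ledge with sample E and sample F.
8. Guide goes back to the west ledge with sample F.
9. Guide goes to the east ledge with sample F and sample Q.
10. Guide goes back to the west ledge with sample F.
11. Guide goes to the east ledge with sample F and sample M.

Yes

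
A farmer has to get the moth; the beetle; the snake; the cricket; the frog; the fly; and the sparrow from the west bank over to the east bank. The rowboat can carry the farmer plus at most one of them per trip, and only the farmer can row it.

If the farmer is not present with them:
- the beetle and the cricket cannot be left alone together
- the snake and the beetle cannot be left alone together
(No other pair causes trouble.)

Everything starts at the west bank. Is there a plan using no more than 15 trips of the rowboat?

Yes

Yes — this plan uses 15 crossings (≤ 15):
1. Farmer goes to the east bank with the beetle.
2. Farmer goes back to the west bank alone.
3. Farmer goes to the east bank with the moth.
4. Farmer goes back to the west bank alone.
5. Farmer goes to the east bank with the snake.
6. Farmer goes back to the west bank with the beetle.
7. Farmer goes to the east bank with the cricket.
8. Farmer goes back to the west bank alone.
9. Farmer goes to the east bank with the frog.
10. Farmer goes back to the west bank alone.
11. Farmer goes to the east bank with the fly.
12. Farmer goes back to the west bank alone.
13. Farmer goes to the east bank with the sparrow.
14. Farmer goes back to the west bank alone.
15. Farmer goes to the east bank with the beetle.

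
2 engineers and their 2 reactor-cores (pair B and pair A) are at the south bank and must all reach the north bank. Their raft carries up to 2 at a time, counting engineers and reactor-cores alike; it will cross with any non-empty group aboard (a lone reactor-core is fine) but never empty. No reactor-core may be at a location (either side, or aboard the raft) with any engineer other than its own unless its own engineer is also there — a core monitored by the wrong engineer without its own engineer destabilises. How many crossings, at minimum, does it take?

Counting alone: each trip to the north bank takes at most 2 across and each return brings at least 1 back, so after t trips out (and t−1 returns) at most 2t − (t−1) of the 4 are across; that first reaches 4 at t = 3, so at least 5 crossings are needed.
The plan below uses exactly 5 crossings, so it is optimal:
1. engineer B and reactor-core B cross → the north bank.
2. engineer B crosses ← the south bank.
3. engineer A and engineer B cross → the north bank.
4. engineer A crosses ← the south bank.
5. engineer A and reactor-core A cross → the north bank.

5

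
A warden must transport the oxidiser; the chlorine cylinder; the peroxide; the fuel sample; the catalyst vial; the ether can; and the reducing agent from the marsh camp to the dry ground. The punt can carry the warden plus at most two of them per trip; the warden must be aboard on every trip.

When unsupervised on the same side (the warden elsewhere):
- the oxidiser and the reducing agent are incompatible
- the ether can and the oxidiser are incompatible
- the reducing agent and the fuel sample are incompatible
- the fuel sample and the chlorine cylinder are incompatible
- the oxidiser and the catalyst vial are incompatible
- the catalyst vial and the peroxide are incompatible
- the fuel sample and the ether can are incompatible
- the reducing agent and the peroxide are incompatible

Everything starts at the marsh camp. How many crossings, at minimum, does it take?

Whatever the first load, the items left behind include a forbidden pair without the warden. No opening move is safe, so no plan exists.

impossible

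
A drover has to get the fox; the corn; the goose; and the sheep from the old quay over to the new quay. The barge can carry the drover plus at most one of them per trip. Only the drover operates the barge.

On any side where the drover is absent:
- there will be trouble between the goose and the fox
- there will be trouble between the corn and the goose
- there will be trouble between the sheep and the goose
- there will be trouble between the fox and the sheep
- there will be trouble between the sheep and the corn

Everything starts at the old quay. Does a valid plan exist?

No

Whatever the first load, the items left behind include a forbidden pair without the drover. No opening move is safe, so no plan exists.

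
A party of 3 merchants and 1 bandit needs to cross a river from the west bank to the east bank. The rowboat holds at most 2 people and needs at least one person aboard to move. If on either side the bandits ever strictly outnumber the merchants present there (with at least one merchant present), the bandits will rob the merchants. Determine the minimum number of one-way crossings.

Counting alone: each trip to the east bank takes at most 2 across and each return brings at least 1 back, so after t trips out (and t−1 returns) at most 2t − (t−1) of the 4 are across; that first reaches 4 at t = 3, so at least 5 crossings are needed.
The plan below uses exactly 5 crossings, so it is optimal:
1. 1 merchant and 1 bandit → the east bank.  (the west bank: 2M 0B; the east bank: 1M 1B)
2. 1 bandit ← the west bank.  (the west bank: 2M 1B; the east bank: 1M 0B)
3. 1 merchant and 1 bandit → the east bank.  (the west bank: 1M 0B; the east bank: 2M 1B)
4. 1 bandit ← the west bank.  (the west bank: 1M 1B; the east bank: 2M 0B)
5. 1 merchant and 1 bandit → the east bank.  (the west bank: 0M 0B; the east bank: 3M 1B)

5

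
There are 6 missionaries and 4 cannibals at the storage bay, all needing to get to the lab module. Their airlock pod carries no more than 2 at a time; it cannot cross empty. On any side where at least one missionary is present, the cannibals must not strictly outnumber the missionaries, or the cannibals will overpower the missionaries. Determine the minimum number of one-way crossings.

17

Counting alone: each trip to the lab module takes at most 2 across and each return brings at least 1 back, so after t trips out (and t−1 returns) at most 2t − (t−1) of the 10 are across; that first reaches 10 at t = 9, so at least 17 crossings are needed.
The plan below uses exactly 17 crossings, so it is optimal:
1. 2 cannibals → the lab module.  (the storage bay: 6M 2C; the lab module: 0M 2C)
2. 1 cannibal ← the storage bay.  (the storage bay: 6M 3C; the lab module: 0M 1C)
3. 2 cannibals → the lab module.  (the storage bay: 6M 1C; the lab module: 0M 3C)
4. 1 cannibal ← the storage bay.  (the storage bay: 6M 2C; the lab module: 0M 2C)
5. 2 missionaries → the lab module.  (the storage bay: 4M 2C; the lab module: 2M 2C)
6. 1 cannibal ← the storage bay.  (the storage bay: 4M 3C; the lab module: 2M 1C)
7. 1 missionary and 1 cannibal → the lab module.  (the storage bay: 3M 2C; the lab module: 3M 2C)
8. 1 cannibal ← the storage bay.  (the storage bay: 3M 3C; the lab module: 3M 1C)
9. 2 cannibals → the lab module.  (the storage bay: 3M 1C; the lab module: 3M 3C)
10. 1 cannibal ← the storage bay.  (the storage bay: 3M 2C; the lab module: 3M 2C)
11. 1 missionary and 1 cannibal → the lab module.  (the storage bay: 2M 1C; the lab module: 4M 3C)
12. 1 cannibal ← the storage bay.  (the storage bay: 2M 2C; the lab module: 4M 2C)
13. 2 cannibals → the lab module.  (the storage bay: 2M 0C; the lab module: 4M 4C)
14. 1 cannibal ← the storage bay.  (the storage bay: 2M 1C; the lab module: 4M 3C)
15. 1 missionary and 1 cannibal → the lab module.  (the storage bay: 1M 0C; the lab module: 5M 4C)
16. 1 cannibal ← the storage bay.  (the storage bay: 1M 1C; the lab module: 5M 3C)
17. 1 missionary and 1 cannibal → the lab module.  (the storage bay: 0M 0C; the lab module: 6M 4C)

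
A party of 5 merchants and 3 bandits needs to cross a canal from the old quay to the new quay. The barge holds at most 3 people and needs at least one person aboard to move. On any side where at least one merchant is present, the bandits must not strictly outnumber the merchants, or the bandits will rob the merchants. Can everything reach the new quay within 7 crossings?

Yes — this plan uses 7 crossings (≤ 7):
1. 2 bandits → the new quay.  (the old quay: 5M 1B; the new quay: 0M 2B)
2. 1 bandit ← the old quay.  (the old quay: 5M 2B; the new quay: 0M 1B)
3. 2 merchants and 1 bandit → the new quay.  (the old quay: 3M 1B; the new quay: 2M 2B)
4. 1 bandit ← the old quay.  (the old quay: 3M 2B; the new quay: 2M 1B)
5. 1 merchant and 2 bandits → the new quay.  (the old quay: 2M 0B; the new quay: 3M 3B)
6. 1 bandit ← the old quay.  (the old quay: 2M 1B; the new quay: 3M 2B)
7. 2 merchants and 1 bandit → the new quay.  (the old quay: 0M 0B; the new quay: 5M 3B)

Yes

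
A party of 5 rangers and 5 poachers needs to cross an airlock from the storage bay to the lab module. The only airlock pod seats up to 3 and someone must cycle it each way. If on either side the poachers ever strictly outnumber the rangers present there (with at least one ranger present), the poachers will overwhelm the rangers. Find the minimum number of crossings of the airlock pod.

11

Counting alone: each trip to the lab module takes at most 3 across and each return brings at least 1 back, so after t trips out (and t−1 returns) at most 3t − (t−1) of the 10 are across; that first reaches 10 at t = 5, so at least 9 crossings are needed.
The safety rule pushes this higher. Following every safe sequence of crossings, the most of the 10 that can be at the lab module as the airlock pod arrives there on crossing 9 is 9 — never all 10.
So no plan with fewer than 11 crossings exists, and this one achieves 11:
1. 2 poachers → the lab module.  (the storage bay: 5R 3P; the lab module: 0R 2P)
2. 1 poacher ← the storage bay.  (the storage bay: 5R 4P; the lab module: 0R 1P)
3. 3 poachers → the lab module.  (the storage bay: 5R 1P; the lab module: 0R 4P)
4. 1 poacher ← the storage bay.  (the storage bay: 5R 2P; the lab module: 0R 3P)
5. 3 rangers → the lab module.  (the storage bay: 2R 2P; the lab module: 3R 3P)
6. 1 ranger and 1 poacher ← the storage bay.  (the storage bay: 3R 3P; the lab module: 2R 2P)
7. 3 rangers → the lab module.  (the storage bay: 0R 3P; the lab module: 5R 2P)
8. 1 poacher ← the storage bay.  (the storage bay: 0R 4P; the lab module: 5R 1P)
9. 2 poachers → the lab module.  (the storage bay: 0R 2P; the lab module: 5R 3P)
10. 1 poacher ← the storage bay.  (the storage bay: 0R 3P; the lab module: 5R 2P)
11. 3 poachers → the lab module.  (the storage bay: 0R 0P; the lab module: 5R 5P)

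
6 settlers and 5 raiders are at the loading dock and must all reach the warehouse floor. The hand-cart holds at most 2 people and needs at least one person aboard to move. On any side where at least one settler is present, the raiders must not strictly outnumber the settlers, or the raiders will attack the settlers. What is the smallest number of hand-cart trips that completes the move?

Counting alone: each trip to the warehouse floor takes at most 2 across and each return brings at least 1 back, so after t trips out (and t−1 returns) at most 2t − (t−1) of the 11 are across; that first reaches 11 at t = 10, so at least 19 crossings are needed.
The plan below uses exactly 19 crossings, so it is optimal:
1. 2 raiders → the warehouse floor.  (the loading dock: 6S 3R; the warehouse floor: 0S 2R)
2. 1 raider ← the loading dock.  (the loading dock: 6S 4R; the warehouse floor: 0S 1R)
3. 2 raiders → the warehouse floor.  (the loading dock: 6S 2R; the warehouse floor: 0S 3R)
4. 1 raider ← the loading dock.  (the loading dock: 6S 3R; the warehouse floor: 0S 2R)
5. 2 settlers → the warehouse floor.  (the loading dock: 4S 3R; the warehouse floor: 2S 2R)
6. 1 raider ← the loading dock.  (the loading dock: 4S 4R; the warehouse floor: 2S 1R)
7. 1 settler and 1 raider → the warehouse floor.  (the loading dock: 3S 3R; the warehouse floor: 3S 2R)
8. 1 settler ← the loading dock.  (the loading dock: 4S 3R; the warehouse floor: 2S 2R)
9. 1 settler and 1 raider → the warehouse floor.  (the loading dock: 3S 2R; the warehouse floor: 3S 3R)
10. 1 raider ← the loading dock.  (the loading dock: 3S 3R; the warehouse floor: 3S 2R)
11. 1 settler and 1 raider → the warehouse floor.  (the loading dock: 2S 2R; the warehouse floor: 4S 3R)
12. 1 settler ← the loading dock.  (the loading dock: 3S 2R; the warehouse floor: 3S 3R)
13. 1 settler and 1 raider → the warehouse floor.  (the loading dock: 2S 1R; the warehouse floor: 4S 4R)
14. 1 raider ← the loading dock.  (the loading dock: 2S 2R; the warehouse floor: 4S 3R)
15. 1 settler and 1 raider → the warehouse floor.  (the loading dock: 1S 1R; the warehouse floor: 5S 4R)
16. 1 settler ← the loading dock.  (the loading dock: 2S 1R; the warehouse floor: 4S 4R)
17. 1 settler and 1 raider → the warehouse floor.  (the loading dock: 1S 0R; the warehouse floor: 5S 5R)
18. 1 raider ← the loading dock.  (the loading dock: 1S 1R; the warehouse floor: 5S 4R)
19. 1 settler and 1 raider → the warehouse floor.  (the loading dock: 0S 0R; the warehouse floor: 6S 5R)

19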